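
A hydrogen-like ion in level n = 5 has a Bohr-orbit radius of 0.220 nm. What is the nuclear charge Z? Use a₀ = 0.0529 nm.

6

r_n = n²a₀/Z ⇒ Z = n²a₀/r = 5² × 0.0529 / 0.220 ≈ 6.01
Z = 6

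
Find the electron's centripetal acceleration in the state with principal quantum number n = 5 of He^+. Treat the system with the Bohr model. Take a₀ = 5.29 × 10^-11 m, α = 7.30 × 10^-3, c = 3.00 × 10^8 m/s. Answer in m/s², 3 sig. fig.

r = n²a₀/Z = 6.61 × 10^-10 m, v = Zαc/n = 8.76 × 10^5 m/s
a = v²/r = (8.76 × 10^5)² / 6.61 × 10^-10 = 1.16 × 10^21 m/s²

1.16 × 10^21 m/s²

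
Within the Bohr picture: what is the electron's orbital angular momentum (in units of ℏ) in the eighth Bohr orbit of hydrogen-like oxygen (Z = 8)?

L_n = nℏ, so L/ℏ = n = 8.

8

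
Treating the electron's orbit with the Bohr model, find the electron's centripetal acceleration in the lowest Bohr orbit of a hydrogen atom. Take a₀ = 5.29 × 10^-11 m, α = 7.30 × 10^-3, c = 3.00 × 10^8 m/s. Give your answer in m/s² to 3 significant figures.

9.07 × 10^22 m/s²

r = n²a₀/Z = 5.29 × 10^-11 m, v = Zαc/n = 2.19 × 10^6 m/s
a = v²/r = (2.19 × 10^6)² / 5.29 × 10^-11 = 9.07 × 10^22 m/s²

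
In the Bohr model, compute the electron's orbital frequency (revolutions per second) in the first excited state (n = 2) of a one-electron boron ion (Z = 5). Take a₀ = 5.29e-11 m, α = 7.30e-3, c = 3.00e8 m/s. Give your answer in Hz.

2.06e16 Hz

r = n²a₀/Z = 4.23e-11 m, v = Zαc/n = 5.47e6 m/s
f = v/(2πr) = 2.06e16 Hz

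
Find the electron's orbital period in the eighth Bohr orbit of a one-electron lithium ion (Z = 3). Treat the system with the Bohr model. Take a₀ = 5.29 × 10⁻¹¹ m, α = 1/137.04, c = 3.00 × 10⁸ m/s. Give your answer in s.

8.64 × 10⁻¹⁵ s

r = n²a₀/Z = 8²·5.29 × 10⁻¹¹/3 = 1.13 × 10⁻⁹ m
v = Zαc/n = 3·0.00730·3.00 × 10⁸/8 = 8.21 × 10⁵ m/s
T = 2πr/v = 8.64 × 10⁻¹⁵ s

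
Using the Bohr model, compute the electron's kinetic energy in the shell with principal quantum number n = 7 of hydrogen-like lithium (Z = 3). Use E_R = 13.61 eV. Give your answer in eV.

2.500 eV

For a Coulomb orbit the virial theorem gives K = −E_n.
E_n = −E_R·Z²/n², so K = E_R·Z²/n² = 13.61 × 3²/7² = 2.500 eV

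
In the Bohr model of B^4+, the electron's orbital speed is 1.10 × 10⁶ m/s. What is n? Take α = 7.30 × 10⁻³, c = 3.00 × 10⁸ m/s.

10

v_n = Zαc/n ⇒ n = Zαc/v = 5 × 0.00730 × 3.00 × 10⁸ / 1.10 × 10⁶ ≈ 9.95
n = 10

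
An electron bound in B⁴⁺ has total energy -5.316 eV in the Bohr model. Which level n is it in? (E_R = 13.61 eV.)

E_n = −E_R Z²/n² ⇒ n² = E_R Z²/(−E_n) = 13.61 × 5² / 5.316 ≈ 64.00
n = 8

8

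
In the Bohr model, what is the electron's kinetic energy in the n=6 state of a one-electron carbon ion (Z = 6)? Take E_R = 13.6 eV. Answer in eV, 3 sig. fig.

For a Coulomb orbit the virial theorem gives K = −E_n.
E_n = −E_R·Z²/n², so K = E_R·Z²/n² = 13.6 × 6²/6² = 13.6 eV

13.6 eV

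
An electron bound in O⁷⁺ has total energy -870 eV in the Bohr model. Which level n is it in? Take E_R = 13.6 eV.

1

E_n = −E_R Z²/n² ⇒ n² = E_R Z²/(−E_n) = 13.6 × 8² / 870 ≈ 1.00
n = 1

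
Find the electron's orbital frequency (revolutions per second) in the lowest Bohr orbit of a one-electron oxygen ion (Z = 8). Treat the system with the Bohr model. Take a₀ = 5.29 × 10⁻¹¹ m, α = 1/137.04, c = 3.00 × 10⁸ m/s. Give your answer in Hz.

r = n²a₀/Z = 6.61 × 10⁻¹² m, v = Zαc/n = 1.75 × 10⁷ m/s
f = v/(2πr) = 4.22 × 10¹⁷ Hz

4.22 × 10¹⁷ Hz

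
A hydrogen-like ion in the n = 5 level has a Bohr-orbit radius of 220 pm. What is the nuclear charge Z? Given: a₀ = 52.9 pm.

r_n = n²a₀/Z ⇒ Z = n²a₀/r = 5² × 52.9 / 220 ≈ 6.01
Z = 6

6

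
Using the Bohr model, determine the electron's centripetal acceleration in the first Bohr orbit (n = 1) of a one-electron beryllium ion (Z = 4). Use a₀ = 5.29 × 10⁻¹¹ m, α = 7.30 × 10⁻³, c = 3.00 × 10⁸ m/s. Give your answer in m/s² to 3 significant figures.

5.80 × 10²⁴ m/s²

r = n²a₀/Z = 1.32 × 10⁻¹¹ m, v = Zαc/n = 8.76 × 10⁶ m/s
a = v²/r = (8.76 × 10⁶)² / 1.32 × 10⁻¹¹ = 5.80 × 10²⁴ m/s²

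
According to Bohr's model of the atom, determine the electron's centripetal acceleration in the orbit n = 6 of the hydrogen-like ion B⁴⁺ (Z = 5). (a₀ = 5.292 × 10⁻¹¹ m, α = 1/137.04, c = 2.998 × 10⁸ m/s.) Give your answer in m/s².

r = n²a₀/Z = 3.810 × 10⁻¹⁰ m, v = Zαc/n = 1.823 × 10⁶ m/s
a = v²/r = (1.823 × 10⁶)² / 3.810 × 10⁻¹⁰ = 8.723 × 10²¹ m/s²

8.723 × 10²¹ m/s²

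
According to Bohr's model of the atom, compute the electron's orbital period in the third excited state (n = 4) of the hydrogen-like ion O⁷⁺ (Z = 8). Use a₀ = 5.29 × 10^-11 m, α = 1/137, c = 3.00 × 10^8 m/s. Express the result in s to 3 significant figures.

1.52 × 10^-16 s

r = n²a₀/Z = 4²·5.29 × 10^-11/8 = 1.06 × 10^-10 m
v = Zαc/n = 8·0.00730·3.00 × 10^8/4 = 4.38 × 10^6 m/s
T = 2πr/v = 1.52 × 10^-16 s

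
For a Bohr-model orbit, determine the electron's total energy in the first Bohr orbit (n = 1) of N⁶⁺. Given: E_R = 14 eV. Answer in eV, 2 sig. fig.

-690 eV

E_n = −E_R·Z²/n² = −14 × 7²/1² = -690 eV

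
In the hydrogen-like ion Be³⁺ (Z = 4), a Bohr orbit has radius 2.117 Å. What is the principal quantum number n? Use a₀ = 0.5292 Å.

r_n = n²a₀/Z ⇒ n² = rZ/a₀ = 2.117 × 4 / 0.5292 ≈ 16.00
n = 4

4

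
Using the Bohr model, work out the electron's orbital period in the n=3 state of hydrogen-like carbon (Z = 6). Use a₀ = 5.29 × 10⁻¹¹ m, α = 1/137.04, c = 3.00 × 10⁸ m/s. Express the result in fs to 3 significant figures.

0.114 fs

r = n²a₀/Z = 3²·5.29 × 10⁻¹¹/6 = 7.94 × 10⁻¹¹ m
v = Zαc/n = 6·0.00730·3.00 × 10⁸/3 = 4.38 × 10⁶ m/s
T = 2πr/v = 1.14 × 10⁻¹⁶ s = 0.114 fs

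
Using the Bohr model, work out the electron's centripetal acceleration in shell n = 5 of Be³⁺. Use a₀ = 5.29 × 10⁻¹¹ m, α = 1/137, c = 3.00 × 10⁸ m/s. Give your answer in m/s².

r = n²a₀/Z = 3.31 × 10⁻¹⁰ m, v = Zαc/n = 1.75 × 10⁶ m/s
a = v²/r = (1.75 × 10⁶)² / 3.31 × 10⁻¹⁰ = 9.28 × 10²¹ m/s²

9.28 × 10²¹ m/s²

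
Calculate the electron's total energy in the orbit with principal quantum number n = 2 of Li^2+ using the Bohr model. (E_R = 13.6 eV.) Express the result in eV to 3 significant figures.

E_n = −E_R·Z²/n² = −13.6 × 3²/2² = -30.6 eV

-30.6 eV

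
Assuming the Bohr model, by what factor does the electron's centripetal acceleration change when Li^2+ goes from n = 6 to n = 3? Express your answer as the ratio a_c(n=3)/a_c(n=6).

16

a_c ∝ Z^3 · n^-4; with Z fixed, a_c ∝ n^-4.
a_c(n=3)/a_c(n=6) = (3/6)^-4 = 16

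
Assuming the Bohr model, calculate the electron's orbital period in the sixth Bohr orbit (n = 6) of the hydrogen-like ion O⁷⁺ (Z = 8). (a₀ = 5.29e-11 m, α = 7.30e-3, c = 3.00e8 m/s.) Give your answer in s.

5.12e-16 s

r = n²a₀/Z = 6²·5.29e-11/8 = 2.38e-10 m
v = Zαc/n = 8·0.00730·3.00e8/6 = 2.92e6 m/s
T = 2πr/v = 5.12e-16 s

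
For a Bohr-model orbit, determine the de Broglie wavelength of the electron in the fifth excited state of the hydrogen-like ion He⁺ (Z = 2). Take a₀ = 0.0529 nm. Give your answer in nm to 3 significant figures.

0.997 nm

The Bohr quantisation condition is nλ = 2πr_n.
r_n = n²a₀/Z = 0.952 nm
λ = 2πr_n/n = 2π·0.952/6 = 0.997 nm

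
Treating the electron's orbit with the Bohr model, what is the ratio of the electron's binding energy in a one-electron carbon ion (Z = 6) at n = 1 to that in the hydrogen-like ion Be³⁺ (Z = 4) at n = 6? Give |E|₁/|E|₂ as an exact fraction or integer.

|E| ∝ Z^2 · n^-2
|E|₁/|E|₂ = (6/4)^2 · (1/6)^-2 = 81

81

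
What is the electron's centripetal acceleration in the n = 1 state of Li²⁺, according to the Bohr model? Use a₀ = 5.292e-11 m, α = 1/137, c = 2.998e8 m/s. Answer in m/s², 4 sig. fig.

2.443e24 m/s²

r = n²a₀/Z = 1.764e-11 m, v = Zαc/n = 6.565e6 m/s
a = v²/r = (6.565e6)² / 1.764e-11 = 2.443e24 m/s²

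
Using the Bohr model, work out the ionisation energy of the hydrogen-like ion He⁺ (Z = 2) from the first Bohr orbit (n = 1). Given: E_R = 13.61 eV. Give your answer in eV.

54.44 eV

E_n = −E_R·Z²/n² = −13.61 × 2²/1² eV = -54.44 eV
Ionisation energy = −E_n = 54.44 eV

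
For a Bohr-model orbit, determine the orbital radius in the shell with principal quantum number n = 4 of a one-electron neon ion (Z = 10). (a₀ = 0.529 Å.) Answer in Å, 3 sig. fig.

0.846 Å

r_n = n²a₀/Z = 4² × 0.529 / 10
    = 16 × 0.529 / 10 = 0.846 Å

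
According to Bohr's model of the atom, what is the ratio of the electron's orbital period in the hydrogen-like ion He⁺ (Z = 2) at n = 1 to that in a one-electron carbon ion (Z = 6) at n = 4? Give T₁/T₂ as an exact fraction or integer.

T ∝ Z^-2 · n^3
T₁/T₂ = (2/6)^-2 · (1/4)^3 = 9/64

9/64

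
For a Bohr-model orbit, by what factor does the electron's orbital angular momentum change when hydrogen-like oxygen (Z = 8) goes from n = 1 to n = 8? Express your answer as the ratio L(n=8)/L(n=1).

L = nℏ depends only on n, so L ∝ n.
L(n=8)/L(n=1) = (8/1)^1 = 8

8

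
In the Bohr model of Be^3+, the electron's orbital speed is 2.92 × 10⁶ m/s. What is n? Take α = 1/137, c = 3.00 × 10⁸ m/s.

3

v_n = Zαc/n ⇒ n = Zαc/v = 4 × 0.00730 × 3.00 × 10⁸ / 2.92 × 10⁶ ≈ 3.00
n = 3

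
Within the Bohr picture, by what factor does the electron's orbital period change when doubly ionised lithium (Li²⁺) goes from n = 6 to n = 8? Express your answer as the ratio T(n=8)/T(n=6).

T ∝ Z^-2 · n^3; with Z fixed, T ∝ n^3.
T(n=8)/T(n=6) = (8/6)^3 = 64/27

64/27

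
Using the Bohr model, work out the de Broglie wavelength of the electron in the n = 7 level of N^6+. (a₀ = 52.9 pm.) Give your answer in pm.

332 pm

The Bohr quantisation condition is nλ = 2πr_n.
r_n = n²a₀/Z = 370 pm
λ = 2πr_n/n = 2π·370/7 = 332 pm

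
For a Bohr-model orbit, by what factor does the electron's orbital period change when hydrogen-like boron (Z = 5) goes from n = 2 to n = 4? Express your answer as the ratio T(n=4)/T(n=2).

8

T ∝ Z^-2 · n^3; with Z fixed, T ∝ n^3.
T(n=4)/T(n=2) = (4/2)^3 = 8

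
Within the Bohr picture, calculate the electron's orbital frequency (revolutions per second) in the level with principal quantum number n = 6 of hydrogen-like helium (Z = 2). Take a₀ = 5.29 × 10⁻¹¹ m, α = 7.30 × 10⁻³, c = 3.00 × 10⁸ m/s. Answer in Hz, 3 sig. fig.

r = n²a₀/Z = 9.52 × 10⁻¹⁰ m, v = Zαc/n = 7.30 × 10⁵ m/s
f = v/(2πr) = 1.22 × 10¹⁴ Hz

1.22 × 10¹⁴ Hz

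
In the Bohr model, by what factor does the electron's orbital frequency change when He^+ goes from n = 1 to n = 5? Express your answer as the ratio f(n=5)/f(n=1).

f ∝ Z^2 · n^-3; with Z fixed, f ∝ n^-3.
f(n=5)/f(n=1) = (5/1)^-3 = 1/125

1/125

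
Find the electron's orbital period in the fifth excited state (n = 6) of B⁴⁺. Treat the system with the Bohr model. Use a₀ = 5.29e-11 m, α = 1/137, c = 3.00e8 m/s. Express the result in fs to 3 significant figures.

r = n²a₀/Z = 6²·5.29e-11/5 = 3.81e-10 m
v = Zαc/n = 5·0.00730·3.00e8/6 = 1.82e6 m/s
T = 2πr/v = 1.31e-15 s = 1.31 fs

1.31 fs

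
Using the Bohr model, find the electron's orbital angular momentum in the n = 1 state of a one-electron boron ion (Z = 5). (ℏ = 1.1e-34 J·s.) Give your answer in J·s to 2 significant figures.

1.1e-34 J·s

L_n = nℏ = 1 × 1.1e-34 = 1.1e-34 J·s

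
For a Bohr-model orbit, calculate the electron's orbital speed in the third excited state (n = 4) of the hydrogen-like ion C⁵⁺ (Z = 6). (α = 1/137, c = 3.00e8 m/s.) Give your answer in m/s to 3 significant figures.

v_n = Zαc/n = 6 × 0.00730 × 3.00e8 / 4
    = 3.28e6 m/s

3.28e6 m/s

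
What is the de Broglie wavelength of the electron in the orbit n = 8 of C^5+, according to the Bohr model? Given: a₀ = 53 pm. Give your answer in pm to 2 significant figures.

The Bohr quantisation condition is nλ = 2πr_n.
r_n = n²a₀/Z = 570 pm
λ = 2πr_n/n = 2π·570/8 = 440 pm

440 pm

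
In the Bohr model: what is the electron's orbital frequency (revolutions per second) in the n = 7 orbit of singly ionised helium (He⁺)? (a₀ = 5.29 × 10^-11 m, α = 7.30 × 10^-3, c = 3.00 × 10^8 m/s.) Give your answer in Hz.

7.68 × 10^13 Hz

r = n²a₀/Z = 1.30 × 10^-9 m, v = Zαc/n = 6.26 × 10^5 m/s
f = v/(2πr) = 7.68 × 10^13 Hz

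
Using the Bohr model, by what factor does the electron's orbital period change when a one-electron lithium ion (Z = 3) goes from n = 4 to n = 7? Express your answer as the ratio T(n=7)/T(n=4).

T ∝ Z^-2 · n^3; with Z fixed, T ∝ n^3.
T(n=7)/T(n=4) = (7/4)^3 = 343/64

343/64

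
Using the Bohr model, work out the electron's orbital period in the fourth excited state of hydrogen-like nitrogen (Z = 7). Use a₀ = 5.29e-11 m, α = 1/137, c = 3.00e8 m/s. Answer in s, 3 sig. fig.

3.87e-16 s

r = n²a₀/Z = 5²·5.29e-11/7 = 1.89e-10 m
v = Zαc/n = 7·0.00730·3.00e8/5 = 3.07e6 m/s
T = 2πr/v = 3.87e-16 s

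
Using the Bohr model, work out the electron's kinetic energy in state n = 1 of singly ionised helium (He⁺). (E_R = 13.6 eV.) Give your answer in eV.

54.4 eV

For a Coulomb orbit the virial theorem gives K = −E_n.
E_n = −E_R·Z²/n², so K = E_R·Z²/n² = 13.6 × 2²/1² = 54.4 eV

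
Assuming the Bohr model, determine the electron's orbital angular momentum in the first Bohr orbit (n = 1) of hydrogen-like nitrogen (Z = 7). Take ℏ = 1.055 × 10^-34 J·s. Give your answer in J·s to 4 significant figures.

L_n = nℏ = 1 × 1.055 × 10^-34 = 1.055 × 10^-34 J·s

1.055 × 10^-34 J·s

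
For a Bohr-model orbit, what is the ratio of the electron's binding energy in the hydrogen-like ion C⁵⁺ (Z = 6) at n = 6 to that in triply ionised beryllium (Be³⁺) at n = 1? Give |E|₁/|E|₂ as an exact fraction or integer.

|E| ∝ Z^2 · n^-2
|E|₁/|E|₂ = (6/4)^2 · (6/1)^-2 = 1/16

1/16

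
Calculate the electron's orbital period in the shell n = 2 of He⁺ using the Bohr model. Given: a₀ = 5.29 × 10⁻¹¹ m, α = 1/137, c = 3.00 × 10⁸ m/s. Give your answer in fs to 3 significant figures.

r = n²a₀/Z = 2²·5.29 × 10⁻¹¹/2 = 1.06 × 10⁻¹⁰ m
v = Zαc/n = 2·0.00730·3.00 × 10⁸/2 = 2.19 × 10⁶ m/s
T = 2πr/v = 3.04 × 10⁻¹⁶ s = 0.304 fs

0.304 fs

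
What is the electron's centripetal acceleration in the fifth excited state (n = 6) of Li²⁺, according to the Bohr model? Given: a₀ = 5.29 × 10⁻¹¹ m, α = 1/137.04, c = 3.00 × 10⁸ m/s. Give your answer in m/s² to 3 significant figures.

1.89 × 10²¹ m/s²

r = n²a₀/Z = 6.35 × 10⁻¹⁰ m, v = Zαc/n = 1.09 × 10⁶ m/s
a = v²/r = (1.09 × 10⁶)² / 6.35 × 10⁻¹⁰ = 1.89 × 10²¹ m/s²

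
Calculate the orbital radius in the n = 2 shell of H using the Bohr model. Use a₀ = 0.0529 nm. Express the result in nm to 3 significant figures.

0.212 nm

r_n = n²a₀/Z = 2² × 0.0529 / 1
    = 4 × 0.0529 / 1 = 0.212 nm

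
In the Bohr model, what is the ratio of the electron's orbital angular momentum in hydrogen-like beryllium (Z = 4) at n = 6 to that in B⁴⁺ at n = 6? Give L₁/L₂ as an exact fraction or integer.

1

L = nℏ is independent of Z.
L₁/L₂ = n₁/n₂ = 6/6 = 1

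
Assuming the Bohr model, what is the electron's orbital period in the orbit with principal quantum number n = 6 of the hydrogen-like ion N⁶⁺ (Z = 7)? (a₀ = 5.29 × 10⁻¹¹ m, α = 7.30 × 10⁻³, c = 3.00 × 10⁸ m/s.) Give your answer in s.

r = n²a₀/Z = 6²·5.29 × 10⁻¹¹/7 = 2.72 × 10⁻¹⁰ m
v = Zαc/n = 7·0.00730·3.00 × 10⁸/6 = 2.56 × 10⁶ m/s
T = 2πr/v = 6.69 × 10⁻¹⁶ s

6.69 × 10⁻¹⁶ s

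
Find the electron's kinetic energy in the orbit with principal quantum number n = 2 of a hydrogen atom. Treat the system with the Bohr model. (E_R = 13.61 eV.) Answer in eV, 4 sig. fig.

For a Coulomb orbit the virial theorem gives K = −E_n.
E_n = −E_R·Z²/n², so K = E_R·Z²/n² = 13.61 × 1²/2² = 3.402 eV

3.402 eV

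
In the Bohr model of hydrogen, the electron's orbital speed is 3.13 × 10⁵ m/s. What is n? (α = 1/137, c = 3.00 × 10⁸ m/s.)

v_n = Zαc/n ⇒ n = Zαc/v = 1 × 0.00730 × 3.00 × 10⁸ / 3.13 × 10⁵ ≈ 7.00
n = 7

7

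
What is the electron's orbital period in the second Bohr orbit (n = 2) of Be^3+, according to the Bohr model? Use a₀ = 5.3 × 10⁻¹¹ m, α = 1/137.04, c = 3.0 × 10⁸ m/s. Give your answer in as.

r = n²a₀/Z = 2²·5.3 × 10⁻¹¹/4 = 5.3 × 10⁻¹¹ m
v = Zαc/n = 4·0.0073·3.0 × 10⁸/2 = 4.4 × 10⁶ m/s
T = 2πr/v = 7.6 × 10⁻¹⁷ s = 76 as

76 as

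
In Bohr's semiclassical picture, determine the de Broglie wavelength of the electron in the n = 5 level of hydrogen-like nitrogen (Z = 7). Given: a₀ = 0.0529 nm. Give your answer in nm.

0.237 nm

The Bohr quantisation condition is nλ = 2πr_n.
r_n = n²a₀/Z = 0.189 nm
λ = 2πr_n/n = 2π·0.189/5 = 0.237 nm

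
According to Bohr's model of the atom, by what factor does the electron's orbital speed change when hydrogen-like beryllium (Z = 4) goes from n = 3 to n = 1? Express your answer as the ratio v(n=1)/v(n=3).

3

v ∝ Z^1 · n^-1; with Z fixed, v ∝ n^-1.
v(n=1)/v(n=3) = (1/3)^-1 = 3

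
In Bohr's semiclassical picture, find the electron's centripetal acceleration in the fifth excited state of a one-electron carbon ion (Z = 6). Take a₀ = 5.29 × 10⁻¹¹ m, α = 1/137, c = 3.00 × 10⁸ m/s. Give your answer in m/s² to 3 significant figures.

r = n²a₀/Z = 3.17 × 10⁻¹⁰ m, v = Zαc/n = 2.19 × 10⁶ m/s
a = v²/r = (2.19 × 10⁶)² / 3.17 × 10⁻¹⁰ = 1.51 × 10²² m/s²

1.51 × 10²² m/s²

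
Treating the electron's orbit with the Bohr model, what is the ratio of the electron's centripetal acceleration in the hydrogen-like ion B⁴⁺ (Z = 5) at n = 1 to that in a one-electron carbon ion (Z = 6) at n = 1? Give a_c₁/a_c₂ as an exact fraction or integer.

a_c ∝ Z^3 · n^-4
a_c₁/a_c₂ = (5/6)^3 · (1/1)^-4 = 125/216

125/216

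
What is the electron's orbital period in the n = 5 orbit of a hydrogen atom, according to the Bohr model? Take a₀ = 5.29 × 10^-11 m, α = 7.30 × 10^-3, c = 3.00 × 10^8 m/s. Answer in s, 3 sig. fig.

1.90 × 10^-14 s

r = n²a₀/Z = 5²·5.29 × 10^-11/1 = 1.32 × 10^-9 m
v = Zαc/n = 1·0.00730·3.00 × 10^8/5 = 4.38 × 10^5 m/s
T = 2πr/v = 1.90 × 10^-14 s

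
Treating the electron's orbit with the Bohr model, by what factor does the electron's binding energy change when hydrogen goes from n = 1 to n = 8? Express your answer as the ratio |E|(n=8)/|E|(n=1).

1/64

|E| ∝ Z^2 · n^-2; with Z fixed, |E| ∝ n^-2.
|E|(n=8)/|E|(n=1) = (8/1)^-2 = 1/64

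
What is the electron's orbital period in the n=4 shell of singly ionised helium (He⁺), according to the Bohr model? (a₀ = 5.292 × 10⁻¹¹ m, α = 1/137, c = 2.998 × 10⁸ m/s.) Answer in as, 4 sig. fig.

r = n²a₀/Z = 4²·5.292 × 10⁻¹¹/2 = 4.234 × 10⁻¹⁰ m
v = Zαc/n = 2·0.007299·2.998 × 10⁸/4 = 1.094 × 10⁶ m/s
T = 2πr/v = 2.431 × 10⁻¹⁵ s = 2431 as

2431 as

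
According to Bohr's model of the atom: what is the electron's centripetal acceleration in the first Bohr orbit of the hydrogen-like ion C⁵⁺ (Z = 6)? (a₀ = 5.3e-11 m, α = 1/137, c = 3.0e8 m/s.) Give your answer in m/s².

r = n²a₀/Z = 8.8e-12 m, v = Zαc/n = 1.3e7 m/s
a = v²/r = (1.3e7)² / 8.8e-12 = 2.0e25 m/s²

2.0e25 m/s²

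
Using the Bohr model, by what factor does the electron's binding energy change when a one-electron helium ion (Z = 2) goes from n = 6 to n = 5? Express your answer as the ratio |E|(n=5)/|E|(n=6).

36/25

|E| ∝ Z^2 · n^-2; with Z fixed, |E| ∝ n^-2.
|E|(n=5)/|E|(n=6) = (5/6)^-2 = 36/25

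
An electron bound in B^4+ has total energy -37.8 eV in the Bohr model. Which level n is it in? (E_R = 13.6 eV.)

E_n = −E_R Z²/n² ⇒ n² = E_R Z²/(−E_n) = 13.6 × 5² / 37.8 ≈ 8.99
n = 3

3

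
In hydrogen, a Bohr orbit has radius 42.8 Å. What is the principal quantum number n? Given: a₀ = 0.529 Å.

r_n = n²a₀/Z ⇒ n² = rZ/a₀ = 42.8 × 1 / 0.529 ≈ 80.91
n = 9

9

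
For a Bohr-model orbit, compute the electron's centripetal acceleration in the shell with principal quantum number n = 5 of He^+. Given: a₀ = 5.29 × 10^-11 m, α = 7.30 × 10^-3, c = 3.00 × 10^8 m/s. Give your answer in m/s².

r = n²a₀/Z = 6.61 × 10^-10 m, v = Zαc/n = 8.76 × 10^5 m/s
a = v²/r = (8.76 × 10^5)² / 6.61 × 10^-10 = 1.16 × 10^21 m/s²

1.16 × 10^21 m/s²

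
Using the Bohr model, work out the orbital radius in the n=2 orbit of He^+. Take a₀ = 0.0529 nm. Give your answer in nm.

r_n = n²a₀/Z = 2² × 0.0529 / 2
    = 4 × 0.0529 / 2 = 0.106 nm

0.106 nm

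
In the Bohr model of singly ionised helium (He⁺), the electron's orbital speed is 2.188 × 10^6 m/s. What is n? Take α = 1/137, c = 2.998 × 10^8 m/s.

v_n = Zαc/n ⇒ n = Zαc/v = 2 × 0.007299 × 2.998 × 10^8 / 2.188 × 10^6 ≈ 2.00
n = 2

2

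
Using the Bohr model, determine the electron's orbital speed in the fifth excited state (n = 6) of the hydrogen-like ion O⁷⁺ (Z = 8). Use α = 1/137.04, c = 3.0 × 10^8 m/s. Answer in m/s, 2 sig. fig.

2.9 × 10^6 m/s

v_n = Zαc/n = 8 × 0.0073 × 3.0 × 10^8 / 6
    = 2.9 × 10^6 m/s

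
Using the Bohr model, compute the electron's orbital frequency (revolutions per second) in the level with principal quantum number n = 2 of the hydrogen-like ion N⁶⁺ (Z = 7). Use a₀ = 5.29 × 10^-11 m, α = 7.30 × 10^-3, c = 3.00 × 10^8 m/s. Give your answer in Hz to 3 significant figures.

r = n²a₀/Z = 3.02 × 10^-11 m, v = Zαc/n = 7.67 × 10^6 m/s
f = v/(2πr) = 4.04 × 10^16 Hz

4.04 × 10^16 Hz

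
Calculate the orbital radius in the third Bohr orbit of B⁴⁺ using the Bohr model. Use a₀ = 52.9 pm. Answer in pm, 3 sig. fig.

95.2 pm

r_n = n²a₀/Z = 3² × 52.9 / 5
    = 9 × 52.9 / 5 = 95.2 pm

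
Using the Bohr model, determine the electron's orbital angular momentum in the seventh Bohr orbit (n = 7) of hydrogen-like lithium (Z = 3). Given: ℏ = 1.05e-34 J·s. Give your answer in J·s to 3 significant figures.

7.35e-34 J·s

L_n = nℏ = 7 × 1.05e-34 = 7.35e-34 J·s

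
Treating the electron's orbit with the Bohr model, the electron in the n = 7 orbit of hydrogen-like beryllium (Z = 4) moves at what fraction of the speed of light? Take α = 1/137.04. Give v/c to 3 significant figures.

0.00417

v_n = Zαc/n, so v/c = Zα/n = 4 × 0.00730 / 7 = 0.00417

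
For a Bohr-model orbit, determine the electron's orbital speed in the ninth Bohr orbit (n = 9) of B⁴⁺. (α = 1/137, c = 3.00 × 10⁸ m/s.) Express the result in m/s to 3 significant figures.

v_n = Zαc/n = 5 × 0.00730 × 3.00 × 10⁸ / 9
    = 1.22 × 10⁶ m/s

1.22 × 10⁶ m/s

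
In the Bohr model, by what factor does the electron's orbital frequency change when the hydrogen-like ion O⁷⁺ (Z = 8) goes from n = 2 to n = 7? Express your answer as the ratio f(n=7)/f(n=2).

8/343

f ∝ Z^2 · n^-3; with Z fixed, f ∝ n^-3.
f(n=7)/f(n=2) = (7/2)^-3 = 8/343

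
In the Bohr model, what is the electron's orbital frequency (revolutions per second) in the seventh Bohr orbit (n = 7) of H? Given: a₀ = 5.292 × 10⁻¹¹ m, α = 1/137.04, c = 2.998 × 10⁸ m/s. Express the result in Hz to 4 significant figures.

r = n²a₀/Z = 2.593 × 10⁻⁹ m, v = Zαc/n = 3.125 × 10⁵ m/s
f = v/(2πr) = 1.918 × 10¹³ Hz

1.918 × 10¹³ Hz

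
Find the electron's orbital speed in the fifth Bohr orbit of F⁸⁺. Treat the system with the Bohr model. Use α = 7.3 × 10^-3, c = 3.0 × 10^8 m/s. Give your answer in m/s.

3.9 × 10^6 m/s

v_n = Zαc/n = 9 × 0.0073 × 3.0 × 10^8 / 5
    = 3.9 × 10^6 m/s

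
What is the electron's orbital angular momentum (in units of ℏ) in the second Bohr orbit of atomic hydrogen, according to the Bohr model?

L_n = nℏ, so L/ℏ = n = 2.

2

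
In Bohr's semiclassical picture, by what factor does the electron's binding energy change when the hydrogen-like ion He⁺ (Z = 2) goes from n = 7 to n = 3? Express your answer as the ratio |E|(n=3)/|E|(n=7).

|E| ∝ Z^2 · n^-2; with Z fixed, |E| ∝ n^-2.
|E|(n=3)/|E|(n=7) = (3/7)^-2 = 49/9

49/9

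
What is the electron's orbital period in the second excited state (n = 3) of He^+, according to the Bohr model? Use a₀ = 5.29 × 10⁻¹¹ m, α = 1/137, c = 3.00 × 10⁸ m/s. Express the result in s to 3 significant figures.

1.02 × 10⁻¹⁵ s

r = n²a₀/Z = 3²·5.29 × 10⁻¹¹/2 = 2.38 × 10⁻¹⁰ m
v = Zαc/n = 2·0.00730·3.00 × 10⁸/3 = 1.46 × 10⁶ m/s
T = 2πr/v = 1.02 × 10⁻¹⁵ s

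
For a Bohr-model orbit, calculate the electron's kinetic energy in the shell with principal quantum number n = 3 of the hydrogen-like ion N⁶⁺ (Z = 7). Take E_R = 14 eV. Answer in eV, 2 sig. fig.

76 eV

For a Coulomb orbit the virial theorem gives K = −E_n.
E_n = −E_R·Z²/n², so K = E_R·Z²/n² = 14 × 7²/3² = 76 eV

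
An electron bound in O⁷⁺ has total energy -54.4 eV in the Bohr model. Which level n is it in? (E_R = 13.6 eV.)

4

E_n = −E_R Z²/n² ⇒ n² = E_R Z²/(−E_n) = 13.6 × 8² / 54.4 ≈ 16.00
n = 4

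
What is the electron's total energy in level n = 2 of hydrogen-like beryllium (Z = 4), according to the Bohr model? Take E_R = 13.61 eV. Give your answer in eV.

E_n = −E_R·Z²/n² = −13.61 × 4²/2² = -54.44 eV

-54.44 eV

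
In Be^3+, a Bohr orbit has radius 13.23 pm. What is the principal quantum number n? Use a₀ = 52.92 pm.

r_n = n²a₀/Z ⇒ n² = rZ/a₀ = 13.23 × 4 / 52.92 ≈ 1.00
n = 1

1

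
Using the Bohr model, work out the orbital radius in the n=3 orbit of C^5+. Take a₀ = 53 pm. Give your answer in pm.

80 pm

r_n = n²a₀/Z = 3² × 53 / 6
    = 9 × 53 / 6 = 80 pm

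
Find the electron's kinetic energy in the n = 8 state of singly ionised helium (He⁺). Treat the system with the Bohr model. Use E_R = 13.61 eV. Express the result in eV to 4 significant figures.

For a Coulomb orbit the virial theorem gives K = −E_n.
E_n = −E_R·Z²/n², so K = E_R·Z²/n² = 13.61 × 2²/8² = 0.8506 eV

0.8506 eV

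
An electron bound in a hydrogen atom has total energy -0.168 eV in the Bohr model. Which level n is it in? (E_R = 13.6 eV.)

9

E_n = −E_R Z²/n² ⇒ n² = E_R Z²/(−E_n) = 13.6 × 1² / 0.168 ≈ 80.95
n = 9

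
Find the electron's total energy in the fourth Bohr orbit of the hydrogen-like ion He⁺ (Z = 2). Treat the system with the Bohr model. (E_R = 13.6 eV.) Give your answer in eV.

-3.40 eV

E_n = −E_R·Z²/n² = −13.6 × 2²/4² = -3.40 eV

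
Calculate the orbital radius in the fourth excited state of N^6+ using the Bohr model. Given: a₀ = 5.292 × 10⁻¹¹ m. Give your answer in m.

r_n = n²a₀/Z = 5² × 5.292 × 10⁻¹¹ / 7
    = 25 × 5.292 × 10⁻¹¹ / 7 = 1.890 × 10⁻¹⁰ m

1.890 × 10⁻¹⁰ m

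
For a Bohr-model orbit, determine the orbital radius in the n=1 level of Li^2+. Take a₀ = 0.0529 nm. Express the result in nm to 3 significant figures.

0.0176 nm

r_n = n²a₀/Z = 1² × 0.0529 / 3
    = 1 × 0.0529 / 3 = 0.0176 nm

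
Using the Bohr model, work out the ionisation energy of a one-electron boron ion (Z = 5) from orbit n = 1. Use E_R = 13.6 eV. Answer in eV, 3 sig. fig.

E_n = −E_R·Z²/n² = −13.6 × 5²/1² eV = -340 eV
Ionisation energy = −E_n = 340 eV

340 eV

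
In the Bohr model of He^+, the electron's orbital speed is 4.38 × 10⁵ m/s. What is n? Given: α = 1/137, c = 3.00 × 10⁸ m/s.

v_n = Zαc/n ⇒ n = Zαc/v = 2 × 0.00730 × 3.00 × 10⁸ / 4.38 × 10⁵ ≈ 10.00
n = 10

10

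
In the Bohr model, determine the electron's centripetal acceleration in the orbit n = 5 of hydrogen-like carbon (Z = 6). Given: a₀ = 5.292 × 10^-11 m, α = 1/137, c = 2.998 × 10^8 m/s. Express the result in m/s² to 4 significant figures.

r = n²a₀/Z = 2.205 × 10^-10 m, v = Zαc/n = 2.626 × 10^6 m/s
a = v²/r = (2.626 × 10^6)² / 2.205 × 10^-10 = 3.127 × 10^22 m/s²

3.127 × 10^22 m/s²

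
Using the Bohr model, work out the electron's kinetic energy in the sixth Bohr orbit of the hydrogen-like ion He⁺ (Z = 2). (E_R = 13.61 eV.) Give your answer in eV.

1.512 eV

For a Coulomb orbit the virial theorem gives K = −E_n.
E_n = −E_R·Z²/n², so K = E_R·Z²/n² = 13.61 × 2²/6² = 1.512 eV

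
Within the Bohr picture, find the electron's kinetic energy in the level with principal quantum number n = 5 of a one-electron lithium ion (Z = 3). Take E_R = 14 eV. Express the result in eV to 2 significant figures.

5.0 eV

For a Coulomb orbit the virial theorem gives K = −E_n.
E_n = −E_R·Z²/n², so K = E_R·Z²/n² = 14 × 3²/5² = 5.0 eV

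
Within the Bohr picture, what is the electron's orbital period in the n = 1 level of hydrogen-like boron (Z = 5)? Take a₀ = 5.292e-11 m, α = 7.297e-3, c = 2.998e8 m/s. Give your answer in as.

6.080 as

r = n²a₀/Z = 1²·5.292e-11/5 = 1.058e-11 m
v = Zαc/n = 5·0.007297·2.998e8/1 = 1.094e7 m/s
T = 2πr/v = 6.080e-18 s = 6.080 as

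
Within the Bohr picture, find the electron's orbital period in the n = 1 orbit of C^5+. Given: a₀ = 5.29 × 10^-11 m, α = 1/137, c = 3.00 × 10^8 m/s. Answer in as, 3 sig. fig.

r = n²a₀/Z = 1²·5.29 × 10^-11/6 = 8.82 × 10^-12 m
v = Zαc/n = 6·0.00730·3.00 × 10^8/1 = 1.31 × 10^7 m/s
T = 2πr/v = 4.22 × 10^-18 s = 4.22 as

4.22 as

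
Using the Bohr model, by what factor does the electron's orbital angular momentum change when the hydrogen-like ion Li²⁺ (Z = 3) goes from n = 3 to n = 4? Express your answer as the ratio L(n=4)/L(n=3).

4/3

L = nℏ depends only on n, so L ∝ n.
L(n=4)/L(n=3) = (4/3)^1 = 4/3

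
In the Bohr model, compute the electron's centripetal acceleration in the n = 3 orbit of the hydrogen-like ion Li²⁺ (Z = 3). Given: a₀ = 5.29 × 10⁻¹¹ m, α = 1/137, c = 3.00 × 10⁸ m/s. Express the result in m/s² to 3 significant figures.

r = n²a₀/Z = 1.59 × 10⁻¹⁰ m, v = Zαc/n = 2.19 × 10⁶ m/s
a = v²/r = (2.19 × 10⁶)² / 1.59 × 10⁻¹⁰ = 3.02 × 10²² m/s²

3.02 × 10²² m/s²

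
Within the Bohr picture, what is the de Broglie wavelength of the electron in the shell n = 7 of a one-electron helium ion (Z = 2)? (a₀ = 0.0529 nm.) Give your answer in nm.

1.16 nm

The Bohr quantisation condition is nλ = 2πr_n.
r_n = n²a₀/Z = 1.30 nm
λ = 2πr_n/n = 2π·1.30/7 = 1.16 nm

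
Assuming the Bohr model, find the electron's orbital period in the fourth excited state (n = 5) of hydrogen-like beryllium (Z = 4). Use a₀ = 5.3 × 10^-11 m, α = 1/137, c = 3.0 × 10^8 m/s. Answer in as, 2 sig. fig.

1200 as

r = n²a₀/Z = 5²·5.3 × 10^-11/4 = 3.3 × 10^-10 m
v = Zαc/n = 4·0.0073·3.0 × 10^8/5 = 1.8 × 10^6 m/s
T = 2πr/v = 1.2 × 10^-15 s = 1200 as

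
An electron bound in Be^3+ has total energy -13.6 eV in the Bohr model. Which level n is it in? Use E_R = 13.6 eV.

E_n = −E_R Z²/n² ⇒ n² = E_R Z²/(−E_n) = 13.6 × 4² / 13.6 ≈ 16.00
n = 4

4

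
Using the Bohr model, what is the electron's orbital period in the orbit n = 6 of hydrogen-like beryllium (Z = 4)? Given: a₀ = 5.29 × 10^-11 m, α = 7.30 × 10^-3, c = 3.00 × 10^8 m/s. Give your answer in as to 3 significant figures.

r = n²a₀/Z = 6²·5.29 × 10^-11/4 = 4.76 × 10^-10 m
v = Zαc/n = 4·0.00730·3.00 × 10^8/6 = 1.46 × 10^6 m/s
T = 2πr/v = 2.05 × 10^-15 s = 2050 as

2050 as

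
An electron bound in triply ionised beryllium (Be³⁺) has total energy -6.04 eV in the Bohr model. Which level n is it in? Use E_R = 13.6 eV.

6

E_n = −E_R Z²/n² ⇒ n² = E_R Z²/(−E_n) = 13.6 × 4² / 6.04 ≈ 36.03
n = 6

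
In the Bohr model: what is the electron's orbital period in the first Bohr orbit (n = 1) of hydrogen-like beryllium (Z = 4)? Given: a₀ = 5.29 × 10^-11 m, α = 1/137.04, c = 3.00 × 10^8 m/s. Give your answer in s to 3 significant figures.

9.49 × 10^-18 s

r = n²a₀/Z = 1²·5.29 × 10^-11/4 = 1.32 × 10^-11 m
v = Zαc/n = 4·0.00730·3.00 × 10^8/1 = 8.76 × 10^6 m/s
T = 2πr/v = 9.49 × 10^-18 s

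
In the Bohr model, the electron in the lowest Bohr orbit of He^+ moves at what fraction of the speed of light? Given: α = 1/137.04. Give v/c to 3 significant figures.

v_n = Zαc/n, so v/c = Zα/n = 2 × 0.00730 / 1 = 0.0146

0.0146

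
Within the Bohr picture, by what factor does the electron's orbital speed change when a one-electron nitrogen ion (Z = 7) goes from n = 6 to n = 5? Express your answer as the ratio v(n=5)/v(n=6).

6/5

v ∝ Z^1 · n^-1; with Z fixed, v ∝ n^-1.
v(n=5)/v(n=6) = (5/6)^-1 = 6/5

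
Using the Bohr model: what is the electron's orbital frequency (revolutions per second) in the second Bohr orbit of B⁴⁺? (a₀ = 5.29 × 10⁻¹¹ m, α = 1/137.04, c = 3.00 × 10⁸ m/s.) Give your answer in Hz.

2.06 × 10¹⁶ Hz

r = n²a₀/Z = 4.23 × 10⁻¹¹ m, v = Zαc/n = 5.47 × 10⁶ m/s
f = v/(2πr) = 2.06 × 10¹⁶ Hz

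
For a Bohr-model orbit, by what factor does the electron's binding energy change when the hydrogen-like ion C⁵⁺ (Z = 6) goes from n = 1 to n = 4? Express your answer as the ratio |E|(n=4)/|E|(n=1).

|E| ∝ Z^2 · n^-2; with Z fixed, |E| ∝ n^-2.
|E|(n=4)/|E|(n=1) = (4/1)^-2 = 1/16

1/16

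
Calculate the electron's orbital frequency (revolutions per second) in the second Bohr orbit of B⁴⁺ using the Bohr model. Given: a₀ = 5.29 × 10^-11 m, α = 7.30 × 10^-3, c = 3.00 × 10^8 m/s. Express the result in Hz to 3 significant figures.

r = n²a₀/Z = 4.23 × 10^-11 m, v = Zαc/n = 5.47 × 10^6 m/s
f = v/(2πr) = 2.06 × 10^16 Hz

2.06 × 10^16 Hz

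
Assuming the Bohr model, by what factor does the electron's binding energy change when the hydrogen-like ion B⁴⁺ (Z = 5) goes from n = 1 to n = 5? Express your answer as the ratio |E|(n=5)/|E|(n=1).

|E| ∝ Z^2 · n^-2; with Z fixed, |E| ∝ n^-2.
|E|(n=5)/|E|(n=1) = (5/1)^-2 = 1/25

1/25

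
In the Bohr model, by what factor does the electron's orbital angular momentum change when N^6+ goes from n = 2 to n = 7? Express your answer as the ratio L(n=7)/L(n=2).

7/2

L = nℏ depends only on n, so L ∝ n.
L(n=7)/L(n=2) = (7/2)^1 = 7/2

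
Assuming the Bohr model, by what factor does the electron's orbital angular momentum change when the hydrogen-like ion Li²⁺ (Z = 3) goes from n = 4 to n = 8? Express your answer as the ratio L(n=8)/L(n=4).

2

L = nℏ depends only on n, so L ∝ n.
L(n=8)/L(n=4) = (8/4)^1 = 2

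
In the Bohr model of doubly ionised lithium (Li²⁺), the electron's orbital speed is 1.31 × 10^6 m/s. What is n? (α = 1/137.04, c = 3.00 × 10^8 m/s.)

v_n = Zαc/n ⇒ n = Zαc/v = 3 × 0.00730 × 3.00 × 10^8 / 1.31 × 10^6 ≈ 5.01
n = 5

5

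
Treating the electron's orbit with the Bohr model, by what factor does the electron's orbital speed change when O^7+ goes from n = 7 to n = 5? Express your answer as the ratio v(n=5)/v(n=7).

v ∝ Z^1 · n^-1; with Z fixed, v ∝ n^-1.
v(n=5)/v(n=7) = (5/7)^-1 = 7/5

7/5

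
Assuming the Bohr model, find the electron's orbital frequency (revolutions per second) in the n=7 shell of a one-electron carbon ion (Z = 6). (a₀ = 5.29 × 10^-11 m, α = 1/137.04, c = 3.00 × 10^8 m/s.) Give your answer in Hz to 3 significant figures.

6.91 × 10^14 Hz

r = n²a₀/Z = 4.32 × 10^-10 m, v = Zαc/n = 1.88 × 10^6 m/s
f = v/(2πr) = 6.91 × 10^14 Hz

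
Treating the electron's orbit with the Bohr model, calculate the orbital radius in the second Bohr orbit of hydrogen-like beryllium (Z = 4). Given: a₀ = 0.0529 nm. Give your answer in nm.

0.0529 nm

r_n = n²a₀/Z = 2² × 0.0529 / 4
    = 4 × 0.0529 / 4 = 0.0529 nm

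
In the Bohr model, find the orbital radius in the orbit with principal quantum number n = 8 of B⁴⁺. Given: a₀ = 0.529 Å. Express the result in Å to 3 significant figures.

6.77 Å

r_n = n²a₀/Z = 8² × 0.529 / 5
    = 64 × 0.529 / 5 = 6.77 Å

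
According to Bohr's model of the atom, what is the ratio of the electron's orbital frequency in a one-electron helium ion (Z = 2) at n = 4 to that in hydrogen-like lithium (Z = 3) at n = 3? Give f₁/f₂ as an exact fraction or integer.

f ∝ Z^2 · n^-3
f₁/f₂ = (2/3)^2 · (4/3)^-3 = 3/16

3/16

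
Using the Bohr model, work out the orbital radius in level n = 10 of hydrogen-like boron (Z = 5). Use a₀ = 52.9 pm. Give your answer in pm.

1060 pm

r_n = n²a₀/Z = 10² × 52.9 / 5
    = 100 × 52.9 / 5 = 1060 pm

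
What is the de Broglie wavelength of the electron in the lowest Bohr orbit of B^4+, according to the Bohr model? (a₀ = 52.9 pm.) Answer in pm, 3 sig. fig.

The Bohr quantisation condition is nλ = 2πr_n.
r_n = n²a₀/Z = 10.6 pm
λ = 2πr_n/n = 2π·10.6/1 = 66.5 pm

66.5 pm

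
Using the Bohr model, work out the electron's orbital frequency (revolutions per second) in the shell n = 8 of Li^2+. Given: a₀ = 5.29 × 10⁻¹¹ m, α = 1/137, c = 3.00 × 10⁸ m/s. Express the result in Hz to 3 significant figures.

1.16 × 10¹⁴ Hz

r = n²a₀/Z = 1.13 × 10⁻⁹ m, v = Zαc/n = 8.21 × 10⁵ m/s
f = v/(2πr) = 1.16 × 10¹⁴ Hz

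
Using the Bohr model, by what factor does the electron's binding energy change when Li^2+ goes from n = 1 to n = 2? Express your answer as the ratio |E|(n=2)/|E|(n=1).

1/4

|E| ∝ Z^2 · n^-2; with Z fixed, |E| ∝ n^-2.
|E|(n=2)/|E|(n=1) = (2/1)^-2 = 1/4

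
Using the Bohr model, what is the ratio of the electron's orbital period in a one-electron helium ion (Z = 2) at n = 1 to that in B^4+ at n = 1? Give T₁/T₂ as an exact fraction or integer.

25/4

T ∝ Z^-2 · n^3
T₁/T₂ = (2/5)^-2 · (1/1)^3 = 25/4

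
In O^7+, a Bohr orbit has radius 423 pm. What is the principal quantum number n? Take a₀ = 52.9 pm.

r_n = n²a₀/Z ⇒ n² = rZ/a₀ = 423 × 8 / 52.9 ≈ 63.97
n = 8

8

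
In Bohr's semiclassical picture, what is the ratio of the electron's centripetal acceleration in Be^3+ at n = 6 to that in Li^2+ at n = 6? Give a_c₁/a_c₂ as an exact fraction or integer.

a_c ∝ Z^3 · n^-4
a_c₁/a_c₂ = (4/3)^3 · (6/6)^-4 = 64/27

64/27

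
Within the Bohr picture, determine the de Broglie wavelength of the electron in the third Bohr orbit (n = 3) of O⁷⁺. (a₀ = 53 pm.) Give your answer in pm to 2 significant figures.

120 pm

The Bohr quantisation condition is nλ = 2πr_n.
r_n = n²a₀/Z = 60 pm
λ = 2πr_n/n = 2π·60/3 = 120 pm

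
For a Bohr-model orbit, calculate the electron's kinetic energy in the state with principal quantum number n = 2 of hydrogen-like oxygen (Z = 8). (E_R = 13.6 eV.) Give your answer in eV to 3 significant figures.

218 eV

For a Coulomb orbit the virial theorem gives K = −E_n.
E_n = −E_R·Z²/n², so K = E_R·Z²/n² = 13.6 × 8²/2² = 218 eV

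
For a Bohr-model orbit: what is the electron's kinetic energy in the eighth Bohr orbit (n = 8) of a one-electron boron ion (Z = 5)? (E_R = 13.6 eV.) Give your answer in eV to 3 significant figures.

For a Coulomb orbit the virial theorem gives K = −E_n.
E_n = −E_R·Z²/n², so K = E_R·Z²/n² = 13.6 × 5²/8² = 5.31 eV

5.31 eV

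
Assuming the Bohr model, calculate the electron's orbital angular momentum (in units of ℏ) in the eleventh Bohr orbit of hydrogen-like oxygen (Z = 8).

11

L_n = nℏ, so L/ℏ = n = 11.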